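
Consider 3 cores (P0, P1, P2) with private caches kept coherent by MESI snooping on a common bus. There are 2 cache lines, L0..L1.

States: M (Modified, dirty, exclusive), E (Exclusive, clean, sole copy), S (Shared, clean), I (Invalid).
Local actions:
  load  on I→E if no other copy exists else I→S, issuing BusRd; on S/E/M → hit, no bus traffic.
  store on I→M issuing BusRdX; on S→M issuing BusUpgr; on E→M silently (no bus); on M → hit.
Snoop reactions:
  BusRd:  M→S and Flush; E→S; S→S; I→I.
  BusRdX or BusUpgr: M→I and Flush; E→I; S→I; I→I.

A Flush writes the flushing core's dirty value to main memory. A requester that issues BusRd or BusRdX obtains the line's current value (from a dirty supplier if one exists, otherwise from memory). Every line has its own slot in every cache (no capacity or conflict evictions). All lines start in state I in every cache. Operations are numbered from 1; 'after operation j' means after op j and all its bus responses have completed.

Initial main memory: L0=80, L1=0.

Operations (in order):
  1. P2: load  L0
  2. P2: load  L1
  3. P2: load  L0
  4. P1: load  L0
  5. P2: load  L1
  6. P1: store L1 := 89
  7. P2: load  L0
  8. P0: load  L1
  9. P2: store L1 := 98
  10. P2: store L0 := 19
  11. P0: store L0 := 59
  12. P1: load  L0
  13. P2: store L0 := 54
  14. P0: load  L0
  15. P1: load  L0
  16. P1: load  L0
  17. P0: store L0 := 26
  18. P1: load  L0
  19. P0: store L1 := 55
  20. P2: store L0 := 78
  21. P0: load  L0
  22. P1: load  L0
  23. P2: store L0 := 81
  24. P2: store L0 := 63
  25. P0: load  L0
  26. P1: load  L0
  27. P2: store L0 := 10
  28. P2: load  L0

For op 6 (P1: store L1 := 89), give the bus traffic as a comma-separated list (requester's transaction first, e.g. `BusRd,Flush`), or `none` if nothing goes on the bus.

1. P2: load  L0  bus=[BusRd]  L0: P0=I P1=I P2=E  mem[L0]=80
2. P2: load  L1  bus=[BusRd]  L1: P0=I P1=I P2=E  mem[L1]=0
3. P2: load  L0  bus=[-]  L0: P0=I P1=I P2=E  mem[L0]=80
4. P1: load  L0  bus=[BusRd]  L0: P0=I P1=S P2=S  mem[L0]=80
5. P2: load  L1  bus=[-]  L1: P0=I P1=I P2=E  mem[L1]=0
6. P1: store L1 := 89  bus=[BusRdX]  L1: P0=I P1=M P2=I  mem[L1]=0
7. P2: load  L0  bus=[-]  L0: P0=I P1=S P2=S  mem[L0]=80
8. P0: load  L1  bus=[BusRd,Flush]  L1: P0=S P1=S P2=I  mem[L1]=89
9. P2: store L1 := 98  bus=[BusRdX]  L1: P0=I P1=I P2=M  mem[L1]=89
10. P2: store L0 := 19  bus=[BusUpgr]  L0: P0=I P1=I P2=M  mem[L0]=80
11. P0: store L0 := 59  bus=[BusRdX,Flush]  L0: P0=M P1=I P2=I  mem[L0]=19
12. P1: load  L0  bus=[BusRd,Flush]  L0: P0=S P1=S P2=I  mem[L0]=59
13. P2: store L0 := 54  bus=[BusRdX]  L0: P0=I P1=I P2=M  mem[L0]=59
14. P0: load  L0  bus=[BusRd,Flush]  L0: P0=S P1=I P2=S  mem[L0]=54
15. P1: load  L0  bus=[BusRd]  L0: P0=S P1=S P2=S  mem[L0]=54
16. P1: load  L0  bus=[-]  L0: P0=S P1=S P2=S  mem[L0]=54
17. P0: store L0 := 26  bus=[BusUpgr]  L0: P0=M P1=I P2=I  mem[L0]=54
18. P1: load  L0  bus=[BusRd,Flush]  L0: P0=S P1=S P2=I  mem[L0]=26
19. P0: store L1 := 55  bus=[BusRdX,Flush]  L1: P0=M P1=I P2=I  mem[L1]=98
20. P2: store L0 := 78  bus=[BusRdX]  L0: P0=I P1=I P2=M  mem[L0]=26
21. P0: load  L0  bus=[BusRd,Flush]  L0: P0=S P1=I P2=S  mem[L0]=78
22. P1: load  L0  bus=[BusRd]  L0: P0=S P1=S P2=S  mem[L0]=78
23. P2: store L0 := 81  bus=[BusUpgr]  L0: P0=I P1=I P2=M  mem[L0]=78
24. P2: store L0 := 63  bus=[-]  L0: P0=I P1=I P2=M  mem[L0]=78
25. P0: load  L0  bus=[BusRd,Flush]  L0: P0=S P1=I P2=S  mem[L0]=63
26. P1: load  L0  bus=[BusRd]  L0: P0=S P1=S P2=S  mem[L0]=63
27. P2: store L0 := 10  bus=[BusUpgr]  L0: P0=I P1=I P2=M  mem[L0]=63
28. P2: load  L0  bus=[-]  L0: P0=I P1=I P2=M  mem[L0]=63

bus = BusRdX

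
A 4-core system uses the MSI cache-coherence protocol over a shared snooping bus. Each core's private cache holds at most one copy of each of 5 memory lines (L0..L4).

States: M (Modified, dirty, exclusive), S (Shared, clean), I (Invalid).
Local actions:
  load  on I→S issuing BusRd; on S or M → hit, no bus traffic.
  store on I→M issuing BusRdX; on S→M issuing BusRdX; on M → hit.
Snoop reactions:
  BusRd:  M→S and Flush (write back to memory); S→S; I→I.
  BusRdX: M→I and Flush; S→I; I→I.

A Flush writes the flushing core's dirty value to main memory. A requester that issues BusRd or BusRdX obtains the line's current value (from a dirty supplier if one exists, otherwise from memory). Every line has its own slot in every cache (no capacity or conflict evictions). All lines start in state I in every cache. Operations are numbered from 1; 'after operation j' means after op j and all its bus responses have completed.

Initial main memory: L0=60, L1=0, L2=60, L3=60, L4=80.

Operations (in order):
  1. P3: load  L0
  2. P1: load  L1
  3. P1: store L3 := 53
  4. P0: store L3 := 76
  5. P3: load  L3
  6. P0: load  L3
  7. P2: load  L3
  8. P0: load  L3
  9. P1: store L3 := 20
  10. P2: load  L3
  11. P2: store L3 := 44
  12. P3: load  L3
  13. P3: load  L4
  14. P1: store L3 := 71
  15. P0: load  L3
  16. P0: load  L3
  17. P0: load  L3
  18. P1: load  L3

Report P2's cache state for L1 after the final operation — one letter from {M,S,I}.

  op1 P3: load  L0 → I/I/I/S on L0; bus BusRd; mem=60
  op2 P1: load  L1 → I/S/I/I on L1; bus BusRd; mem=0
  op3 P1: store L3 := 53 → I/M/I/I on L3; bus BusRdX; mem=60
  op4 P0: store L3 := 76 → M/I/I/I on L3; bus BusRdX Flush; mem=53
  op5 P3: load  L3 → S/I/I/S on L3; bus BusRd Flush; mem=76
  op6 P0: load  L3 → S/I/I/S on L3; bus (none); mem=76
  op7 P2: load  L3 → S/I/S/S on L3; bus BusRd; mem=76
  op8 P0: load  L3 → S/I/S/S on L3; bus (none); mem=76
  op9 P1: store L3 := 20 → I/M/I/I on L3; bus BusRdX; mem=76
  op10 P2: load  L3 → I/S/S/I on L3; bus BusRd Flush; mem=20
  op11 P2: store L3 := 44 → I/I/M/I on L3; bus BusRdX; mem=20
  op12 P3: load  L3 → I/I/S/S on L3; bus BusRd Flush; mem=44
  op13 P3: load  L4 → I/I/I/S on L4; bus BusRd; mem=80
  op14 P1: store L3 := 71 → I/M/I/I on L3; bus BusRdX; mem=44
  op15 P0: load  L3 → S/S/I/I on L3; bus BusRd Flush; mem=71
  op16 P0: load  L3 → S/S/I/I on L3; bus (none); mem=71
  op17 P0: load  L3 → S/S/I/I on L3; bus (none); mem=71
  op18 P1: load  L3 → S/S/I/I on L3; bus (none); mem=71

state = I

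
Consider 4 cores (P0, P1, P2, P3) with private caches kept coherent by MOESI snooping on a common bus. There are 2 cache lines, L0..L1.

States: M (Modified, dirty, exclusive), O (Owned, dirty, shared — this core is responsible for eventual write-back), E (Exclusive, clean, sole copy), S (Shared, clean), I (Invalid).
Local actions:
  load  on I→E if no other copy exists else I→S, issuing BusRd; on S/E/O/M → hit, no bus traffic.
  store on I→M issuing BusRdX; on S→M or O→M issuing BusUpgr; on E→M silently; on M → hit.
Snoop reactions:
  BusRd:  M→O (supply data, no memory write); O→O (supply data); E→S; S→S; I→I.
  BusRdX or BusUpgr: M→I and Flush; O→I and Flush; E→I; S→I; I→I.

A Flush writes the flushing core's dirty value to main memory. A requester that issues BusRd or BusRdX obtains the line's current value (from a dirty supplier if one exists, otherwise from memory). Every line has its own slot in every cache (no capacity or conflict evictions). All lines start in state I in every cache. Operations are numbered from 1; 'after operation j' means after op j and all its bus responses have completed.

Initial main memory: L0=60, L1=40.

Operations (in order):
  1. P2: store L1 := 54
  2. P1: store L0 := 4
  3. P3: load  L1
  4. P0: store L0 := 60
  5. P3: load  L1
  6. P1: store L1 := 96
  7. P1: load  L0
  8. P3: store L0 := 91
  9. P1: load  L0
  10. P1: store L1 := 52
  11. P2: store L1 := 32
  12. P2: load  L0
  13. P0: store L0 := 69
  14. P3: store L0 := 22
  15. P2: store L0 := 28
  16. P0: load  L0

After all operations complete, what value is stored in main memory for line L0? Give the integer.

memory[L0] = 22

1. P2: store L1 := 54  bus=[BusRdX]  L1: P0=I P1=I P2=M P3=I  mem[L1]=40
2. P1: store L0 := 4  bus=[BusRdX]  L0: P0=I P1=M P2=I P3=I  mem[L0]=60
3. P3: load  L1  bus=[BusRd]  L1: P0=I P1=I P2=O P3=S  mem[L1]=40
4. P0: store L0 := 60  bus=[BusRdX,Flush]  L0: P0=M P1=I P2=I P3=I  mem[L0]=4
5. P3: load  L1  bus=[-]  L1: P0=I P1=I P2=O P3=S  mem[L1]=40
6. P1: store L1 := 96  bus=[BusRdX,Flush]  L1: P0=I P1=M P2=I P3=I  mem[L1]=54
7. P1: load  L0  bus=[BusRd]  L0: P0=O P1=S P2=I P3=I  mem[L0]=4
8. P3: store L0 := 91  bus=[BusRdX,Flush]  L0: P0=I P1=I P2=I P3=M  mem[L0]=60
9. P1: load  L0  bus=[BusRd]  L0: P0=I P1=S P2=I P3=O  mem[L0]=60
10. P1: store L1 := 52  bus=[-]  L1: P0=I P1=M P2=I P3=I  mem[L1]=54
11. P2: store L1 := 32  bus=[BusRdX,Flush]  L1: P0=I P1=I P2=M P3=I  mem[L1]=52
12. P2: load  L0  bus=[BusRd]  L0: P0=I P1=S P2=S P3=O  mem[L0]=60
13. P0: store L0 := 69  bus=[BusRdX,Flush]  L0: P0=M P1=I P2=I P3=I  mem[L0]=91
14. P3: store L0 := 22  bus=[BusRdX,Flush]  L0: P0=I P1=I P2=I P3=M  mem[L0]=69
15. P2: store L0 := 28  bus=[BusRdX,Flush]  L0: P0=I P1=I P2=M P3=I  mem[L0]=22
16. P0: load  L0  bus=[BusRd]  L0: P0=S P1=I P2=O P3=I  mem[L0]=22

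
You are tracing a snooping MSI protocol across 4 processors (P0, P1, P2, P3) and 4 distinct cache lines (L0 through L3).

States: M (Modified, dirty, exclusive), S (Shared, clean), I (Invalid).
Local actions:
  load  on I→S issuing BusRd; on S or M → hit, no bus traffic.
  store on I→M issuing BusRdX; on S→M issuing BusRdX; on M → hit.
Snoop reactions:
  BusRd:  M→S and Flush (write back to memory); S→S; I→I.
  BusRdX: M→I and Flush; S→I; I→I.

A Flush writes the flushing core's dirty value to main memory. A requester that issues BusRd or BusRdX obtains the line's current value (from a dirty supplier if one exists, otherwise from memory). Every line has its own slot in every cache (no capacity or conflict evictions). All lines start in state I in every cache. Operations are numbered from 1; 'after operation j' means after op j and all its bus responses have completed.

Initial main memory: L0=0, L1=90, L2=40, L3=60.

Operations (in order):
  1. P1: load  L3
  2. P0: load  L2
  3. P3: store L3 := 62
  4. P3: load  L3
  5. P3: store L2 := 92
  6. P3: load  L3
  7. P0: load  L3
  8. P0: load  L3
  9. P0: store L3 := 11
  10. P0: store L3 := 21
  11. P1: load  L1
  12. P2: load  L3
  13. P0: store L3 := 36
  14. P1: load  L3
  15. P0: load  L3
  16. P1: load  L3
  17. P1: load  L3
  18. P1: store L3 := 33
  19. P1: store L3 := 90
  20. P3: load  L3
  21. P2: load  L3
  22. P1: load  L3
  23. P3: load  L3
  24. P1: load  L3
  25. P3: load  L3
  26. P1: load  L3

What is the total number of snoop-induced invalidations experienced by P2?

invalidations = 1

  op1 P1: load  L3 → I/S/I/I on L3; bus BusRd; mem=60
  op2 P0: load  L2 → S/I/I/I on L2; bus BusRd; mem=40
  op3 P3: store L3 := 62 → I/I/I/M on L3; bus BusRdX; mem=60
  op4 P3: load  L3 → I/I/I/M on L3; bus (none); mem=60
  op5 P3: store L2 := 92 → I/I/I/M on L2; bus BusRdX; mem=40
  op6 P3: load  L3 → I/I/I/M on L3; bus (none); mem=60
  op7 P0: load  L3 → S/I/I/S on L3; bus BusRd Flush; mem=62
  op8 P0: load  L3 → S/I/I/S on L3; bus (none); mem=62
  op9 P0: store L3 := 11 → M/I/I/I on L3; bus BusRdX; mem=62
  op10 P0: store L3 := 21 → M/I/I/I on L3; bus (none); mem=62
  op11 P1: load  L1 → I/S/I/I on L1; bus BusRd; mem=90
  op12 P2: load  L3 → S/I/S/I on L3; bus BusRd Flush; mem=21
  op13 P0: store L3 := 36 → M/I/I/I on L3; bus BusRdX; mem=21
  op14 P1: load  L3 → S/S/I/I on L3; bus BusRd Flush; mem=36
  op15 P0: load  L3 → S/S/I/I on L3; bus (none); mem=36
  op16 P1: load  L3 → S/S/I/I on L3; bus (none); mem=36
  op17 P1: load  L3 → S/S/I/I on L3; bus (none); mem=36
  op18 P1: store L3 := 33 → I/M/I/I on L3; bus BusRdX; mem=36
  op19 P1: store L3 := 90 → I/M/I/I on L3; bus (none); mem=36
  op20 P3: load  L3 → I/S/I/S on L3; bus BusRd Flush; mem=90
  op21 P2: load  L3 → I/S/S/S on L3; bus BusRd; mem=90
  op22 P1: load  L3 → I/S/S/S on L3; bus (none); mem=90
  op23 P3: load  L3 → I/S/S/S on L3; bus (none); mem=90
  op24 P1: load  L3 → I/S/S/S on L3; bus (none); mem=90
  op25 P3: load  L3 → I/S/S/S on L3; bus (none); mem=90
  op26 P1: load  L3 → I/S/S/S on L3; bus (none); mem=90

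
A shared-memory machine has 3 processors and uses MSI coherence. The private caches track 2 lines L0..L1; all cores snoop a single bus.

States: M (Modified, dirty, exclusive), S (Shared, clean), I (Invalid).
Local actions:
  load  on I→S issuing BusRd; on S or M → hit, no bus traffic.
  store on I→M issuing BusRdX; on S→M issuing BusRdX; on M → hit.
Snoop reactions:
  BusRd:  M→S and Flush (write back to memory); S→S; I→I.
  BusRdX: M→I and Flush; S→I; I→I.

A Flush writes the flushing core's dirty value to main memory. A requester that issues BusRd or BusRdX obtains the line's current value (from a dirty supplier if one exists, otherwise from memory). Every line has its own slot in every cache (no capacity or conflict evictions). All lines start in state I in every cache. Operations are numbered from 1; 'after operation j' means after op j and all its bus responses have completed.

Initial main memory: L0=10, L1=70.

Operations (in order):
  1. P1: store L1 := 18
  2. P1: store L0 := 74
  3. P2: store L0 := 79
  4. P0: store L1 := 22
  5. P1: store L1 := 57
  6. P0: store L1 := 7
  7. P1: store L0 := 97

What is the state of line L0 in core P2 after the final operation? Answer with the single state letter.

  op1 P1: store L1 := 18 → I/M/I on L1; bus BusRdX; mem=70
  op2 P1: store L0 := 74 → I/M/I on L0; bus BusRdX; mem=10
  op3 P2: store L0 := 79 → I/I/M on L0; bus BusRdX Flush; mem=74
  op4 P0: store L1 := 22 → M/I/I on L1; bus BusRdX Flush; mem=18
  op5 P1: store L1 := 57 → I/M/I on L1; bus BusRdX Flush; mem=22
  op6 P0: store L1 := 7 → M/I/I on L1; bus BusRdX Flush; mem=57
  op7 P1: store L0 := 97 → I/M/I on L0; bus BusRdX Flush; mem=79

state = I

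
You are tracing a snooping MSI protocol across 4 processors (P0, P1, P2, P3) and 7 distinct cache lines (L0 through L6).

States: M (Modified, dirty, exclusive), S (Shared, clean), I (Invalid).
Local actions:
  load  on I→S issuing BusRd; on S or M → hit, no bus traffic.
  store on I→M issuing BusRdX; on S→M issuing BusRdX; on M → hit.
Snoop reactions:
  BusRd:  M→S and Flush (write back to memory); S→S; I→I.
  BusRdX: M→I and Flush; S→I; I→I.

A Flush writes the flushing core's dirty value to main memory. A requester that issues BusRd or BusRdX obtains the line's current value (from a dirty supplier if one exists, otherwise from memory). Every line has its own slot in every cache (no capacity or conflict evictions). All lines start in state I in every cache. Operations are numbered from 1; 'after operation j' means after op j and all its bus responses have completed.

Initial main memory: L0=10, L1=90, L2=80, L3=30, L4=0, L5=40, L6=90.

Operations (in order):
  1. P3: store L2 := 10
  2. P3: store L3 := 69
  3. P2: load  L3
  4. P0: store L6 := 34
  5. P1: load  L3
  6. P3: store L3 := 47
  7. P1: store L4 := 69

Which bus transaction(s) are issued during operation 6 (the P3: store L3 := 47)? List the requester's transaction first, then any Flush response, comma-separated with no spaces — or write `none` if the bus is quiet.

[1] P3: store L2 := 10 | P0:I, P1:I, P2:I, P3:M(10) | bus: BusRdX
[2] P3: store L3 := 69 | P0:I, P1:I, P2:I, P3:M(69) | bus: BusRdX
[3] P2: load  L3 | P0:I, P1:I, P2:S(69), P3:S(69) | bus: BusRd,Flush
[4] P0: store L6 := 34 | P0:M(34), P1:I, P2:I, P3:I | bus: BusRdX
[5] P1: load  L3 | P0:I, P1:S(69), P2:S(69), P3:S(69) | bus: BusRd
[6] P3: store L3 := 47 | P0:I, P1:I, P2:I, P3:M(47) | bus: BusRdX
[7] P1: store L4 := 69 | P0:I, P1:M(69), P2:I, P3:I | bus: BusRdX

bus = BusRdX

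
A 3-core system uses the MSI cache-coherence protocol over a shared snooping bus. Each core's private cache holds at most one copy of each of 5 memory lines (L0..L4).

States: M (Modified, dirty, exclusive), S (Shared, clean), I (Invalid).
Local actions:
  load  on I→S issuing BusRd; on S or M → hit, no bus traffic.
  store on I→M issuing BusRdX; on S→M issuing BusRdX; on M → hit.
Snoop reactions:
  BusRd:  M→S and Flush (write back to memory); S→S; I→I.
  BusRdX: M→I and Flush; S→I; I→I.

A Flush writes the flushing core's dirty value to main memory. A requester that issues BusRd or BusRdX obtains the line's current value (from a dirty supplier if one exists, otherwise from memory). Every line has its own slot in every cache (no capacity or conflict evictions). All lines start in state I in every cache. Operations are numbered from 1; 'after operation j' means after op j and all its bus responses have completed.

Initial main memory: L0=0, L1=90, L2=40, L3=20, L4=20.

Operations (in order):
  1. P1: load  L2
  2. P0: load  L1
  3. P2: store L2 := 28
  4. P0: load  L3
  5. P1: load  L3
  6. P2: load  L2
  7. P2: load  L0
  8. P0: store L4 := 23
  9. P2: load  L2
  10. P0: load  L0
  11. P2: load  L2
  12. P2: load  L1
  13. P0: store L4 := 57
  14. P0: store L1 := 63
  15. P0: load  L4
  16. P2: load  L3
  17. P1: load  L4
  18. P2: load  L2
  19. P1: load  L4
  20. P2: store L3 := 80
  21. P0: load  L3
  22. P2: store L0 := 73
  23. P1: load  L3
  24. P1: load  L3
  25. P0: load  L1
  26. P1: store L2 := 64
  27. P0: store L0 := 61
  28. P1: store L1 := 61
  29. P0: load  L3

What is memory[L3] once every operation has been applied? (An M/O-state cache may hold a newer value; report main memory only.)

memory[L3] = 80

1. P1: load  L2  bus=[BusRd]  L2: P0=I P1=S P2=I  mem[L2]=40
2. P0: load  L1  bus=[BusRd]  L1: P0=S P1=I P2=I  mem[L1]=90
3. P2: store L2 := 28  bus=[BusRdX]  L2: P0=I P1=I P2=M  mem[L2]=40
4. P0: load  L3  bus=[BusRd]  L3: P0=S P1=I P2=I  mem[L3]=20
5. P1: load  L3  bus=[BusRd]  L3: P0=S P1=S P2=I  mem[L3]=20
6. P2: load  L2  bus=[-]  L2: P0=I P1=I P2=M  mem[L2]=40
7. P2: load  L0  bus=[BusRd]  L0: P0=I P1=I P2=S  mem[L0]=0
8. P0: store L4 := 23  bus=[BusRdX]  L4: P0=M P1=I P2=I  mem[L4]=20
9. P2: load  L2  bus=[-]  L2: P0=I P1=I P2=M  mem[L2]=40
10. P0: load  L0  bus=[BusRd]  L0: P0=S P1=I P2=S  mem[L0]=0
11. P2: load  L2  bus=[-]  L2: P0=I P1=I P2=M  mem[L2]=40
12. P2: load  L1  bus=[BusRd]  L1: P0=S P1=I P2=S  mem[L1]=90
13. P0: store L4 := 57  bus=[-]  L4: P0=M P1=I P2=I  mem[L4]=20
14. P0: store L1 := 63  bus=[BusRdX]  L1: P0=M P1=I P2=I  mem[L1]=90
15. P0: load  L4  bus=[-]  L4: P0=M P1=I P2=I  mem[L4]=20
16. P2: load  L3  bus=[BusRd]  L3: P0=S P1=S P2=S  mem[L3]=20
17. P1: load  L4  bus=[BusRd,Flush]  L4: P0=S P1=S P2=I  mem[L4]=57
18. P2: load  L2  bus=[-]  L2: P0=I P1=I P2=M  mem[L2]=40
19. P1: load  L4  bus=[-]  L4: P0=S P1=S P2=I  mem[L4]=57
20. P2: store L3 := 80  bus=[BusRdX]  L3: P0=I P1=I P2=M  mem[L3]=20
21. P0: load  L3  bus=[BusRd,Flush]  L3: P0=S P1=I P2=S  mem[L3]=80
22. P2: store L0 := 73  bus=[BusRdX]  L0: P0=I P1=I P2=M  mem[L0]=0
23. P1: load  L3  bus=[BusRd]  L3: P0=S P1=S P2=S  mem[L3]=80
24. P1: load  L3  bus=[-]  L3: P0=S P1=S P2=S  mem[L3]=80
25. P0: load  L1  bus=[-]  L1: P0=M P1=I P2=I  mem[L1]=90
26. P1: store L2 := 64  bus=[BusRdX,Flush]  L2: P0=I P1=M P2=I  mem[L2]=28
27. P0: store L0 := 61  bus=[BusRdX,Flush]  L0: P0=M P1=I P2=I  mem[L0]=73
28. P1: store L1 := 61  bus=[BusRdX,Flush]  L1: P0=I P1=M P2=I  mem[L1]=63
29. P0: load  L3  bus=[-]  L3: P0=S P1=S P2=S  mem[L3]=80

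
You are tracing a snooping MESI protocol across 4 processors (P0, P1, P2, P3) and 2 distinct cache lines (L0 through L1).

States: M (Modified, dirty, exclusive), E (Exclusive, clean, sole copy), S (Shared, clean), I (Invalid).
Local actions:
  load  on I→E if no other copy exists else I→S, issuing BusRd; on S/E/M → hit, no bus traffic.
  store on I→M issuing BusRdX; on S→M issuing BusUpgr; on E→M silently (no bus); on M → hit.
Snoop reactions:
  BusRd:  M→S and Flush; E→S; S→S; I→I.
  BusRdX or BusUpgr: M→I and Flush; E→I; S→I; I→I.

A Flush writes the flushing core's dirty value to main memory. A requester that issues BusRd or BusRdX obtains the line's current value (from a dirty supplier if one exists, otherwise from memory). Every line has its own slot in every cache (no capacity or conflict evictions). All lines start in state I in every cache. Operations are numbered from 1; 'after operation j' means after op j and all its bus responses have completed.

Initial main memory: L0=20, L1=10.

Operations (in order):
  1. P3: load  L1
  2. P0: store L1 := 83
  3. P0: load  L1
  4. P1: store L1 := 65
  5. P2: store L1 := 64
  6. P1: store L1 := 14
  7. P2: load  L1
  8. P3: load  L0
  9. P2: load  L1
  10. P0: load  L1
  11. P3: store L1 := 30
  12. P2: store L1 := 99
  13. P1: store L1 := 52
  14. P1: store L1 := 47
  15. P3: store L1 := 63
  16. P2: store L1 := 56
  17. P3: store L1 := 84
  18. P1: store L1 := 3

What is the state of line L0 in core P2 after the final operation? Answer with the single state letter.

state = I

[1] P3: load  L1 | P0:I, P1:I, P2:I, P3:E(10) | bus: BusRd
[2] P0: store L1 := 83 | P0:M(83), P1:I, P2:I, P3:I | bus: BusRdX
[3] P0: load  L1 | P0:M(83), P1:I, P2:I, P3:I | bus: none
[4] P1: store L1 := 65 | P0:I, P1:M(65), P2:I, P3:I | bus: BusRdX,Flush
[5] P2: store L1 := 64 | P0:I, P1:I, P2:M(64), P3:I | bus: BusRdX,Flush
[6] P1: store L1 := 14 | P0:I, P1:M(14), P2:I, P3:I | bus: BusRdX,Flush
[7] P2: load  L1 | P0:I, P1:S(14), P2:S(14), P3:I | bus: BusRd,Flush
[8] P3: load  L0 | P0:I, P1:I, P2:I, P3:E(20) | bus: BusRd
[9] P2: load  L1 | P0:I, P1:S(14), P2:S(14), P3:I | bus: none
[10] P0: load  L1 | P0:S(14), P1:S(14), P2:S(14), P3:I | bus: BusRd
[11] P3: store L1 := 30 | P0:I, P1:I, P2:I, P3:M(30) | bus: BusRdX
[12] P2: store L1 := 99 | P0:I, P1:I, P2:M(99), P3:I | bus: BusRdX,Flush
[13] P1: store L1 := 52 | P0:I, P1:M(52), P2:I, P3:I | bus: BusRdX,Flush
[14] P1: store L1 := 47 | P0:I, P1:M(47), P2:I, P3:I | bus: none
[15] P3: store L1 := 63 | P0:I, P1:I, P2:I, P3:M(63) | bus: BusRdX,Flush
[16] P2: store L1 := 56 | P0:I, P1:I, P2:M(56), P3:I | bus: BusRdX,Flush
[17] P3: store L1 := 84 | P0:I, P1:I, P2:I, P3:M(84) | bus: BusRdX,Flush
[18] P1: store L1 := 3 | P0:I, P1:M(3), P2:I, P3:I | bus: BusRdX,Flush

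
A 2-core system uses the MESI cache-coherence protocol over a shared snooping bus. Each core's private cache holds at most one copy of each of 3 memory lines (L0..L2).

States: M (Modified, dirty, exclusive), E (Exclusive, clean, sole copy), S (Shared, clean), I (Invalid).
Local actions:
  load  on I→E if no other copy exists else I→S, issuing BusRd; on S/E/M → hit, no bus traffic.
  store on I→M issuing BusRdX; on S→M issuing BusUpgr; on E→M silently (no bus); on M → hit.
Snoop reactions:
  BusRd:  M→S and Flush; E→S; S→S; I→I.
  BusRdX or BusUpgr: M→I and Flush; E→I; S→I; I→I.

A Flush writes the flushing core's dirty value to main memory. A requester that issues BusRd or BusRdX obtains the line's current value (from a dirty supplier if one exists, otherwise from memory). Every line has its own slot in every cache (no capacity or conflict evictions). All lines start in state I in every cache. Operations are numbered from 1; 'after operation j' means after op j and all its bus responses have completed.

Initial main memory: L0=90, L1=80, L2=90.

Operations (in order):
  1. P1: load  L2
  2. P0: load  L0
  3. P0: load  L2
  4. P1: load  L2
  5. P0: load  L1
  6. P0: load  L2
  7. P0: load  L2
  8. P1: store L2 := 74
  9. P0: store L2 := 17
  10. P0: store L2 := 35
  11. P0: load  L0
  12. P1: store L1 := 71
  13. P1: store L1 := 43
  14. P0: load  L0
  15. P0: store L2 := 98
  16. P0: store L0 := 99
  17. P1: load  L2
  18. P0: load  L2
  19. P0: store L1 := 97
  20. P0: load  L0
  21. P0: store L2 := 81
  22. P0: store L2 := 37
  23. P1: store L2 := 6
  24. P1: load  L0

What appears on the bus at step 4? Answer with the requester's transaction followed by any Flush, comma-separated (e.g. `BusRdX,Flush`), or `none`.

1. P1: load  L2  bus=[BusRd]  L2: P0=I P1=E  mem[L2]=90
2. P0: load  L0  bus=[BusRd]  L0: P0=E P1=I  mem[L0]=90
3. P0: load  L2  bus=[BusRd]  L2: P0=S P1=S  mem[L2]=90
4. P1: load  L2  bus=[-]  L2: P0=S P1=S  mem[L2]=90
5. P0: load  L1  bus=[BusRd]  L1: P0=E P1=I  mem[L1]=80
6. P0: load  L2  bus=[-]  L2: P0=S P1=S  mem[L2]=90
7. P0: load  L2  bus=[-]  L2: P0=S P1=S  mem[L2]=90
8. P1: store L2 := 74  bus=[BusUpgr]  L2: P0=I P1=M  mem[L2]=90
9. P0: store L2 := 17  bus=[BusRdX,Flush]  L2: P0=M P1=I  mem[L2]=74
10. P0: store L2 := 35  bus=[-]  L2: P0=M P1=I  mem[L2]=74
11. P0: load  L0  bus=[-]  L0: P0=E P1=I  mem[L0]=90
12. P1: store L1 := 71  bus=[BusRdX]  L1: P0=I P1=M  mem[L1]=80
13. P1: store L1 := 43  bus=[-]  L1: P0=I P1=M  mem[L1]=80
14. P0: load  L0  bus=[-]  L0: P0=E P1=I  mem[L0]=90
15. P0: store L2 := 98  bus=[-]  L2: P0=M P1=I  mem[L2]=74
16. P0: store L0 := 99  bus=[-]  L0: P0=M P1=I  mem[L0]=90
17. P1: load  L2  bus=[BusRd,Flush]  L2: P0=S P1=S  mem[L2]=98
18. P0: load  L2  bus=[-]  L2: P0=S P1=S  mem[L2]=98
19. P0: store L1 := 97  bus=[BusRdX,Flush]  L1: P0=M P1=I  mem[L1]=43
20. P0: load  L0  bus=[-]  L0: P0=M P1=I  mem[L0]=90
21. P0: store L2 := 81  bus=[BusUpgr]  L2: P0=M P1=I  mem[L2]=98
22. P0: store L2 := 37  bus=[-]  L2: P0=M P1=I  mem[L2]=98
23. P1: store L2 := 6  bus=[BusRdX,Flush]  L2: P0=I P1=M  mem[L2]=37
24. P1: load  L0  bus=[BusRd,Flush]  L0: P0=S P1=S  mem[L0]=99

bus = none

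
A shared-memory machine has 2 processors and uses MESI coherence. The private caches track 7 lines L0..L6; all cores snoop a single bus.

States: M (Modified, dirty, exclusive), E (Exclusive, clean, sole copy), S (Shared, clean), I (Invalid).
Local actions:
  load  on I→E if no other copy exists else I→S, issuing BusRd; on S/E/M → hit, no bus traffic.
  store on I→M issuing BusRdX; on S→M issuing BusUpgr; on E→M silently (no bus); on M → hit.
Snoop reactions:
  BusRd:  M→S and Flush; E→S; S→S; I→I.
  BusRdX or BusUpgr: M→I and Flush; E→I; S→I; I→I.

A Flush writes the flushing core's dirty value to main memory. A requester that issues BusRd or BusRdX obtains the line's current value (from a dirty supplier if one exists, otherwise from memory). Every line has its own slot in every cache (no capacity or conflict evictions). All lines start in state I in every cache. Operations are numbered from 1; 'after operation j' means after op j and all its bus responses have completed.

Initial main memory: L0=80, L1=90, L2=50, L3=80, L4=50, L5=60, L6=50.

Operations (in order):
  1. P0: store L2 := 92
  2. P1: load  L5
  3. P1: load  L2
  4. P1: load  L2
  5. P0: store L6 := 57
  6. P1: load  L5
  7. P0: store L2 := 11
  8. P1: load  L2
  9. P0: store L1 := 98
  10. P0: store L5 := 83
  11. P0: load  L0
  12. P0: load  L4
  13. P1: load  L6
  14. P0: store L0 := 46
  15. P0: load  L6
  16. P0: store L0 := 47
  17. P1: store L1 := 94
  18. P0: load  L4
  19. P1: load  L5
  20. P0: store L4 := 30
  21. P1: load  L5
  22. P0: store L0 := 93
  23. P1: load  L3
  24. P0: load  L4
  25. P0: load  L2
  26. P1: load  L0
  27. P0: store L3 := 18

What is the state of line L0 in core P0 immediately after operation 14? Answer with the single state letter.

step 1: P0: store L2 := 92  ⟶  MI  (L2)  txn=BusRdX  M[L2]=50
step 2: P1: load  L5  ⟶  IE  (L5)  txn=BusRd  M[L5]=60
step 3: P1: load  L2  ⟶  SS  (L2)  txn=BusRd+Flush  M[L2]=92
step 4: P1: load  L2  ⟶  SS  (L2)  txn=∅  M[L2]=92
step 5: P0: store L6 := 57  ⟶  MI  (L6)  txn=BusRdX  M[L6]=50
step 6: P1: load  L5  ⟶  IE  (L5)  txn=∅  M[L5]=60
step 7: P0: store L2 := 11  ⟶  MI  (L2)  txn=BusUpgr  M[L2]=92
step 8: P1: load  L2  ⟶  SS  (L2)  txn=BusRd+Flush  M[L2]=11
step 9: P0: store L1 := 98  ⟶  MI  (L1)  txn=BusRdX  M[L1]=90
step 10: P0: store L5 := 83  ⟶  MI  (L5)  txn=BusRdX  M[L5]=60
step 11: P0: load  L0  ⟶  EI  (L0)  txn=BusRd  M[L0]=80
step 12: P0: load  L4  ⟶  EI  (L4)  txn=BusRd  M[L4]=50
step 13: P1: load  L6  ⟶  SS  (L6)  txn=BusRd+Flush  M[L6]=57
step 14: P0: store L0 := 46  ⟶  MI  (L0)  txn=∅  M[L0]=80
step 15: P0: load  L6  ⟶  SS  (L6)  txn=∅  M[L6]=57
step 16: P0: store L0 := 47  ⟶  MI  (L0)  txn=∅  M[L0]=80
step 17: P1: store L1 := 94  ⟶  IM  (L1)  txn=BusRdX+Flush  M[L1]=98
step 18: P0: load  L4  ⟶  EI  (L4)  txn=∅  M[L4]=50
step 19: P1: load  L5  ⟶  SS  (L5)  txn=BusRd+Flush  M[L5]=83
step 20: P0: store L4 := 30  ⟶  MI  (L4)  txn=∅  M[L4]=50
step 21: P1: load  L5  ⟶  SS  (L5)  txn=∅  M[L5]=83
step 22: P0: store L0 := 93  ⟶  MI  (L0)  txn=∅  M[L0]=80
step 23: P1: load  L3  ⟶  IE  (L3)  txn=BusRd  M[L3]=80
step 24: P0: load  L4  ⟶  MI  (L4)  txn=∅  M[L4]=50
step 25: P0: load  L2  ⟶  SS  (L2)  txn=∅  M[L2]=11
step 26: P1: load  L0  ⟶  SS  (L0)  txn=BusRd+Flush  M[L0]=93
step 27: P0: store L3 := 18  ⟶  MI  (L3)  txn=BusRdX  M[L3]=80

state = M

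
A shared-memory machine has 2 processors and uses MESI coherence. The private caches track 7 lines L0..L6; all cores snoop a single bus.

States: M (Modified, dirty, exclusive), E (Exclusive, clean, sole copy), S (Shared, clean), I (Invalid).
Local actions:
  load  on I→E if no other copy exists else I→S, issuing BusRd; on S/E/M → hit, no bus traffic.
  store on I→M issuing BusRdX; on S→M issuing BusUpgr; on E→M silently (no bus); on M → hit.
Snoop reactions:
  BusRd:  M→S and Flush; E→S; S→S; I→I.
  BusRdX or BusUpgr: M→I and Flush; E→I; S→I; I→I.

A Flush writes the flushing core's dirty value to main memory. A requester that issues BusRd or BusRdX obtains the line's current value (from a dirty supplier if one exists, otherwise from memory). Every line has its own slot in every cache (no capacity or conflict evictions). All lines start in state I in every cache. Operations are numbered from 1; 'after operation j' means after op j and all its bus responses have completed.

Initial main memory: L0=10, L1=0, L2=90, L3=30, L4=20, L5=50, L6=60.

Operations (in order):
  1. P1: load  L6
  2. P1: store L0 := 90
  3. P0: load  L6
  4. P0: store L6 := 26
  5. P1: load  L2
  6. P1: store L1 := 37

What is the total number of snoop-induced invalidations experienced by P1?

  op1 P1: load  L6 → I/E on L6; bus BusRd; mem=60
  op2 P1: store L0 := 90 → I/M on L0; bus BusRdX; mem=10
  op3 P0: load  L6 → S/S on L6; bus BusRd; mem=60
  op4 P0: store L6 := 26 → M/I on L6; bus BusUpgr; mem=60
  op5 P1: load  L2 → I/E on L2; bus BusRd; mem=90
  op6 P1: store L1 := 37 → I/M on L1; bus BusRdX; mem=0

invalidations = 1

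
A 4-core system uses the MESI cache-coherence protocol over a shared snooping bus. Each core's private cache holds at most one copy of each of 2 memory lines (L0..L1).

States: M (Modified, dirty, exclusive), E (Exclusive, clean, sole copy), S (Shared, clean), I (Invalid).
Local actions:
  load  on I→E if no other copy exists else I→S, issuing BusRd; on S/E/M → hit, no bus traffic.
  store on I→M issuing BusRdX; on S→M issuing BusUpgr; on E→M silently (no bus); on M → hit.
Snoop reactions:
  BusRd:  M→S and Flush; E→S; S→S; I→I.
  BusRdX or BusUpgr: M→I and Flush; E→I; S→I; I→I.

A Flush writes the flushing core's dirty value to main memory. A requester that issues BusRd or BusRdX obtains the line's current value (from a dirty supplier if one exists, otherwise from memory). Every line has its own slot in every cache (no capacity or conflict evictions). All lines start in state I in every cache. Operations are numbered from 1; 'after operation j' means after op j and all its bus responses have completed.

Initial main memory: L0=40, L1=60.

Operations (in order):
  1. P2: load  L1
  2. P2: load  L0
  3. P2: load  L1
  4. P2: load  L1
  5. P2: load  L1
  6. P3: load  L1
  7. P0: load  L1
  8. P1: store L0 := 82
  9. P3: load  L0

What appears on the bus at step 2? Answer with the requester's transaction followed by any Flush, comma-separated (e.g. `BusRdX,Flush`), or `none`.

bus = BusRd

  op1 P2: load  L1 → I/I/E/I on L1; bus BusRd; mem=60
  op2 P2: load  L0 → I/I/E/I on L0; bus BusRd; mem=40
  op3 P2: load  L1 → I/I/E/I on L1; bus (none); mem=60
  op4 P2: load  L1 → I/I/E/I on L1; bus (none); mem=60
  op5 P2: load  L1 → I/I/E/I on L1; bus (none); mem=60
  op6 P3: load  L1 → I/I/S/S on L1; bus BusRd; mem=60
  op7 P0: load  L1 → S/I/S/S on L1; bus BusRd; mem=60
  op8 P1: store L0 := 82 → I/M/I/I on L0; bus BusRdX; mem=40
  op9 P3: load  L0 → I/S/I/S on L0; bus BusRd Flush; mem=82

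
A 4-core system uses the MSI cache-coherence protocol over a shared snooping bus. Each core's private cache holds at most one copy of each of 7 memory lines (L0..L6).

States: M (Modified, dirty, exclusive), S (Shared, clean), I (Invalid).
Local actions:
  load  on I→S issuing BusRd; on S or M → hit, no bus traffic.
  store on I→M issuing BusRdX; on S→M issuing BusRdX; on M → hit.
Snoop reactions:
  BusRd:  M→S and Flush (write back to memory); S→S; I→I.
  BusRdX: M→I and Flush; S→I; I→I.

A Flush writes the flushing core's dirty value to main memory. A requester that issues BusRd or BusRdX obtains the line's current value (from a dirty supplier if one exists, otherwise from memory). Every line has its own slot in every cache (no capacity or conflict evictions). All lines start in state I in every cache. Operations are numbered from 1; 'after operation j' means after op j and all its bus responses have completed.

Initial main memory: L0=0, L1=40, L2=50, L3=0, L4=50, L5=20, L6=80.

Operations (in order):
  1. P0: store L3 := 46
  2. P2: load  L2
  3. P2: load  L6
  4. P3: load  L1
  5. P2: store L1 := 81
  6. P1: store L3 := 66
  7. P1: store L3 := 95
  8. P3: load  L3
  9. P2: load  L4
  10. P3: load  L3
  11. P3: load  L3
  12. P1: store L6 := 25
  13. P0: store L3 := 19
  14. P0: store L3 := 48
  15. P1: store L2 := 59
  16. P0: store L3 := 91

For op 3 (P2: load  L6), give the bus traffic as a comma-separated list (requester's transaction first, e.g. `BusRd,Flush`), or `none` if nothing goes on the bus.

1. P0: store L3 := 46  bus=[BusRdX]  L3: P0=M P1=I P2=I P3=I  mem[L3]=0
2. P2: load  L2  bus=[BusRd]  L2: P0=I P1=I P2=S P3=I  mem[L2]=50
3. P2: load  L6  bus=[BusRd]  L6: P0=I P1=I P2=S P3=I  mem[L6]=80
4. P3: load  L1  bus=[BusRd]  L1: P0=I P1=I P2=I P3=S  mem[L1]=40
5. P2: store L1 := 81  bus=[BusRdX]  L1: P0=I P1=I P2=M P3=I  mem[L1]=40
6. P1: store L3 := 66  bus=[BusRdX,Flush]  L3: P0=I P1=M P2=I P3=I  mem[L3]=46
7. P1: store L3 := 95  bus=[-]  L3: P0=I P1=M P2=I P3=I  mem[L3]=46
8. P3: load  L3  bus=[BusRd,Flush]  L3: P0=I P1=S P2=I P3=S  mem[L3]=95
9. P2: load  L4  bus=[BusRd]  L4: P0=I P1=I P2=S P3=I  mem[L4]=50
10. P3: load  L3  bus=[-]  L3: P0=I P1=S P2=I P3=S  mem[L3]=95
11. P3: load  L3  bus=[-]  L3: P0=I P1=S P2=I P3=S  mem[L3]=95
12. P1: store L6 := 25  bus=[BusRdX]  L6: P0=I P1=M P2=I P3=I  mem[L6]=80
13. P0: store L3 := 19  bus=[BusRdX]  L3: P0=M P1=I P2=I P3=I  mem[L3]=95
14. P0: store L3 := 48  bus=[-]  L3: P0=M P1=I P2=I P3=I  mem[L3]=95
15. P1: store L2 := 59  bus=[BusRdX]  L2: P0=I P1=M P2=I P3=I  mem[L2]=50
16. P0: store L3 := 91  bus=[-]  L3: P0=M P1=I P2=I P3=I  mem[L3]=95

bus = BusRd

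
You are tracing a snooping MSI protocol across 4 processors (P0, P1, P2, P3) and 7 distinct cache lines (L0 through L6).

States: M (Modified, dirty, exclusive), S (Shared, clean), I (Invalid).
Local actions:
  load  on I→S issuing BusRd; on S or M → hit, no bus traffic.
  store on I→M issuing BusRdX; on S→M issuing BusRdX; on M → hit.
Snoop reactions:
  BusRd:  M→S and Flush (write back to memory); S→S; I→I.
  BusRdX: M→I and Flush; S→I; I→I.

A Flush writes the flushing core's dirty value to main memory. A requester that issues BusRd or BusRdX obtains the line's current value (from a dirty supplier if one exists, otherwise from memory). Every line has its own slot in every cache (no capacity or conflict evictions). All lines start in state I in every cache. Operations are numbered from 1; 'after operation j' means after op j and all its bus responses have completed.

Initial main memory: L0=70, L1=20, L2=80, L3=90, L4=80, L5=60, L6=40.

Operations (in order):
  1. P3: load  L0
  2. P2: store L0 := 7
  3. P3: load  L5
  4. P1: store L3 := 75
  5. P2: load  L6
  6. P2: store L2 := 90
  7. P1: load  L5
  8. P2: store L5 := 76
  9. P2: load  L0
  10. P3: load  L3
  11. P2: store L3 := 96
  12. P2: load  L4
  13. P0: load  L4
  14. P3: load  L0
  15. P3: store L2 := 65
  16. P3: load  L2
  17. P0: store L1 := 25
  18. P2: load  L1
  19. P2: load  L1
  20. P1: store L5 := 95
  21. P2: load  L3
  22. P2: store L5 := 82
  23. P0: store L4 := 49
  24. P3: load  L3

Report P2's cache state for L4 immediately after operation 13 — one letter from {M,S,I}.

[1] P3: load  L0 | P0:I, P1:I, P2:I, P3:S(70) | bus: BusRd
[2] P2: store L0 := 7 | P0:I, P1:I, P2:M(7), P3:I | bus: BusRdX
[3] P3: load  L5 | P0:I, P1:I, P2:I, P3:S(60) | bus: BusRd
[4] P1: store L3 := 75 | P0:I, P1:M(75), P2:I, P3:I | bus: BusRdX
[5] P2: load  L6 | P0:I, P1:I, P2:S(40), P3:I | bus: BusRd
[6] P2: store L2 := 90 | P0:I, P1:I, P2:M(90), P3:I | bus: BusRdX
[7] P1: load  L5 | P0:I, P1:S(60), P2:I, P3:S(60) | bus: BusRd
[8] P2: store L5 := 76 | P0:I, P1:I, P2:M(76), P3:I | bus: BusRdX
[9] P2: load  L0 | P0:I, P1:I, P2:M(7), P3:I | bus: none
[10] P3: load  L3 | P0:I, P1:S(75), P2:I, P3:S(75) | bus: BusRd,Flush
[11] P2: store L3 := 96 | P0:I, P1:I, P2:M(96), P3:I | bus: BusRdX
[12] P2: load  L4 | P0:I, P1:I, P2:S(80), P3:I | bus: BusRd
[13] P0: load  L4 | P0:S(80), P1:I, P2:S(80), P3:I | bus: BusRd
[14] P3: load  L0 | P0:I, P1:I, P2:S(7), P3:S(7) | bus: BusRd,Flush
[15] P3: store L2 := 65 | P0:I, P1:I, P2:I, P3:M(65) | bus: BusRdX,Flush
[16] P3: load  L2 | P0:I, P1:I, P2:I, P3:M(65) | bus: none
[17] P0: store L1 := 25 | P0:M(25), P1:I, P2:I, P3:I | bus: BusRdX
[18] P2: load  L1 | P0:S(25), P1:I, P2:S(25), P3:I | bus: BusRd,Flush
[19] P2: load  L1 | P0:S(25), P1:I, P2:S(25), P3:I | bus: none
[20] P1: store L5 := 95 | P0:I, P1:M(95), P2:I, P3:I | bus: BusRdX,Flush
[21] P2: load  L3 | P0:I, P1:I, P2:M(96), P3:I | bus: none
[22] P2: store L5 := 82 | P0:I, P1:I, P2:M(82), P3:I | bus: BusRdX,Flush
[23] P0: store L4 := 49 | P0:M(49), P1:I, P2:I, P3:I | bus: BusRdX
[24] P3: load  L3 | P0:I, P1:I, P2:S(96), P3:S(96) | bus: BusRd,Flush

state = S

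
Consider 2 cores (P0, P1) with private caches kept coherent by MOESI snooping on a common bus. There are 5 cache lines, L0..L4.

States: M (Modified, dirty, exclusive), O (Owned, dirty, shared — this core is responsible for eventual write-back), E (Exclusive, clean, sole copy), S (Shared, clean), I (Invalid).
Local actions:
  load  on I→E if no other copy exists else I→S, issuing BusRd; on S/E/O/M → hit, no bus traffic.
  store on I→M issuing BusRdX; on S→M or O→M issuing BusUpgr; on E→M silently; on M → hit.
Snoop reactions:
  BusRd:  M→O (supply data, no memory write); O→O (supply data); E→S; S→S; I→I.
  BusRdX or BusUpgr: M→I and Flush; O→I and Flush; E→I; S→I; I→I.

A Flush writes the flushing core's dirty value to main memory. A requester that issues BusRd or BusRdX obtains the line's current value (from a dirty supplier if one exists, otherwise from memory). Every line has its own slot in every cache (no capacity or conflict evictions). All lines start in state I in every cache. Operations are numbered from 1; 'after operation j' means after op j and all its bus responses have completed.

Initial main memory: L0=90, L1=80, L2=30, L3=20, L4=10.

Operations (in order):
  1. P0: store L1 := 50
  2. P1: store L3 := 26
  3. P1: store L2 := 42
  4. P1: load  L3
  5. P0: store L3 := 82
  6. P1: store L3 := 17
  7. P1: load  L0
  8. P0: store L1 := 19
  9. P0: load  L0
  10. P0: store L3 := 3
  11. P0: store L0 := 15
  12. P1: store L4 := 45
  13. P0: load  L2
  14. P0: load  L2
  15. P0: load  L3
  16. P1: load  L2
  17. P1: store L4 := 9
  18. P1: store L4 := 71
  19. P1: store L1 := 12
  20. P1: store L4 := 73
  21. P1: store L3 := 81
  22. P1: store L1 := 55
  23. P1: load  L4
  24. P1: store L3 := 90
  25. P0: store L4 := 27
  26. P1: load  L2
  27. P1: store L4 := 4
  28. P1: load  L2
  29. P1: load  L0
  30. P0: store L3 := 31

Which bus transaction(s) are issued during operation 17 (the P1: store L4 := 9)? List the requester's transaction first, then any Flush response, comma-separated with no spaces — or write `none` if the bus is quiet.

step 1: P0: store L1 := 50  ⟶  MI  (L1)  txn=BusRdX  M[L1]=80
step 2: P1: store L3 := 26  ⟶  IM  (L3)  txn=BusRdX  M[L3]=20
step 3: P1: store L2 := 42  ⟶  IM  (L2)  txn=BusRdX  M[L2]=30
step 4: P1: load  L3  ⟶  IM  (L3)  txn=∅  M[L3]=20
step 5: P0: store L3 := 82  ⟶  MI  (L3)  txn=BusRdX+Flush  M[L3]=26
step 6: P1: store L3 := 17  ⟶  IM  (L3)  txn=BusRdX+Flush  M[L3]=82
step 7: P1: load  L0  ⟶  IE  (L0)  txn=BusRd  M[L0]=90
step 8: P0: store L1 := 19  ⟶  MI  (L1)  txn=∅  M[L1]=80
step 9: P0: load  L0  ⟶  SS  (L0)  txn=BusRd  M[L0]=90
step 10: P0: store L3 := 3  ⟶  MI  (L3)  txn=BusRdX+Flush  M[L3]=17
step 11: P0: store L0 := 15  ⟶  MI  (L0)  txn=BusUpgr  M[L0]=90
step 12: P1: store L4 := 45  ⟶  IM  (L4)  txn=BusRdX  M[L4]=10
step 13: P0: load  L2  ⟶  SO  (L2)  txn=BusRd  M[L2]=30
step 14: P0: load  L2  ⟶  SO  (L2)  txn=∅  M[L2]=30
step 15: P0: load  L3  ⟶  MI  (L3)  txn=∅  M[L3]=17
step 16: P1: load  L2  ⟶  SO  (L2)  txn=∅  M[L2]=30
step 17: P1: store L4 := 9  ⟶  IM  (L4)  txn=∅  M[L4]=10
step 18: P1: store L4 := 71  ⟶  IM  (L4)  txn=∅  M[L4]=10
step 19: P1: store L1 := 12  ⟶  IM  (L1)  txn=BusRdX+Flush  M[L1]=19
step 20: P1: store L4 := 73  ⟶  IM  (L4)  txn=∅  M[L4]=10
step 21: P1: store L3 := 81  ⟶  IM  (L3)  txn=BusRdX+Flush  M[L3]=3
step 22: P1: store L1 := 55  ⟶  IM  (L1)  txn=∅  M[L1]=19
step 23: P1: load  L4  ⟶  IM  (L4)  txn=∅  M[L4]=10
step 24: P1: store L3 := 90  ⟶  IM  (L3)  txn=∅  M[L3]=3
step 25: P0: store L4 := 27  ⟶  MI  (L4)  txn=BusRdX+Flush  M[L4]=73
step 26: P1: load  L2  ⟶  SO  (L2)  txn=∅  M[L2]=30
step 27: P1: store L4 := 4  ⟶  IM  (L4)  txn=BusRdX+Flush  M[L4]=27
step 28: P1: load  L2  ⟶  SO  (L2)  txn=∅  M[L2]=30
step 29: P1: load  L0  ⟶  OS  (L0)  txn=BusRd  M[L0]=90
step 30: P0: store L3 := 31  ⟶  MI  (L3)  txn=BusRdX+Flush  M[L3]=90

bus = none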